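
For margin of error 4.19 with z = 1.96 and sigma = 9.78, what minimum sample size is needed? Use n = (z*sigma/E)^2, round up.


z*sigma/E = 1.96 * 9.78 / 4.19 ≈ 4.574893
(z*sigma/E)^2 ≈ 20.929642
round up: n = 21

21


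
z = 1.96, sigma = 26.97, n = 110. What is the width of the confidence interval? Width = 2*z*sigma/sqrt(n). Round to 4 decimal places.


width = 2*z*sigma/sqrt(n)
2*z*sigma = 2 * 1.96 * 26.97 = 105.7224
sqrt(110) ≈ 10.488088
width = 105.7224 / 10.488088 ≈ 10.080235

10.0802


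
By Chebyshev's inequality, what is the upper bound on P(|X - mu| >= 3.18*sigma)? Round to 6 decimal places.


P <= 1/k^2
k^2 = 3.18^2 = 10.1124
1/k^2 = 1 / 10.1124 ≈ 0.09888849

0.098888


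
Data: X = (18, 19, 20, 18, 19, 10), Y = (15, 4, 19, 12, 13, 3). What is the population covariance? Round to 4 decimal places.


Cov = (1/n)*sum((xi-xbar)(yi-ybar))
n = 6, xbar = 104/6 = 52/3 ≈ 17.333333, ybar = 66/6 = 11
sum((xi-xbar)(yi-ybar)) = 75
Cov = 75 / 6 = 12.5

12.5000


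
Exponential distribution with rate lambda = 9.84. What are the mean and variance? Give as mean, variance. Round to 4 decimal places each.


mean = 1/lam, var = 1/lam^2
mean = 1 / 9.84 = 25/246 ≈ 0.101626
lam^2 = 9.84^2 = 96.8256
var = 1 / 96.8256 ≈ 0.010328

0.1016, 0.0103


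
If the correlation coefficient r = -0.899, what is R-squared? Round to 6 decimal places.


R^2 = r^2 = (-0.899)^2 = 0.808201

0.808201


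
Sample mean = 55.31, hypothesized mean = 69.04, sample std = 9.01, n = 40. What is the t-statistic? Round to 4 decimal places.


t = (xbar - mu0) / (s/sqrt(n))
xbar - mu0 = 55.31 - 69.04 = -13.73
sqrt(40) ≈ 6.32455532
s/sqrt(n) = 9.01 / 6.32455532 ≈ 1.42460609
t = -13.73 / 1.42460609 ≈ -9.637752

-9.6378


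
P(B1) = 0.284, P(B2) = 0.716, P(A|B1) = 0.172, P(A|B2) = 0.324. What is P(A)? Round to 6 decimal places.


P(A) = P(A|B1)*P(B1) + P(A|B2)*P(B2)
P(A|B1)*P(B1) = 0.172 * 0.284 = 0.048848
P(A|B2)*P(B2) = 0.324 * 0.716 = 0.231984
P(A) = 0.048848 + 0.231984 = 0.280832

0.280832


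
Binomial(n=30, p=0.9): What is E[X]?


E[X] = n*p = 30 * 0.9 = 27

27


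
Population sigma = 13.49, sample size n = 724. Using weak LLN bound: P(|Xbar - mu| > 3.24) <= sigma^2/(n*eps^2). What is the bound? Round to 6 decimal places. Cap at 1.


bound = min(1, sigma^2/(n*eps^2))
sigma^2 = 13.49^2 = 181.9801
n*eps^2 = 724 * 3.24^2 = 724 * 10.4976 = 7600.2624
sigma^2/(n*eps^2) = 181.9801 / 7600.2624 ≈ 0.02394392

0.023944


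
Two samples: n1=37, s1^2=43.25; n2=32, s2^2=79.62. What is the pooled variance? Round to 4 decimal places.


sp^2 = ((n1-1)*s1^2 + (n2-1)*s2^2)/(n1+n2-2)
(n1-1)*s1^2 = 36 * 43.25 = 1557
(n2-1)*s2^2 = 31 * 79.62 = 2468.22
numerator = 1557 + 2468.22 = 4025.22
n1+n2-2 = 67
sp^2 = 4025.22 / 67 = 201261/3350 ≈ 60.077910

60.0779


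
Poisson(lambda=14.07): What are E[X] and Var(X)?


E[X] = Var(X) = lambda = 14.07

14.07, 14.07


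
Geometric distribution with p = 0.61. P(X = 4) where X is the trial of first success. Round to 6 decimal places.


P = (1-p)^(k-1) * p
(1-p)^(k-1) = 0.39^3 = 0.059319
P = 0.059319 * 0.61 = 0.03618459

0.036185


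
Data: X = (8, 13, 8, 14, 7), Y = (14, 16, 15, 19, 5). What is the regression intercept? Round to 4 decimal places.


a = ybar - b*xbar, where b = sum((xi-xbar)(yi-ybar)) / sum((xi-xbar)^2)
n = 5, xbar = 50/5 = 10, ybar = 69/5 = 13.8
Sxy = sum((xi-xbar)(yi-ybar)) = 51
Sxx = sum((xi-xbar)^2) = 42
b = Sxy / Sxx = 17/14 ≈ 1.214286
a = 13.8 - 1.214286 * 10 = 58/35 ≈ 1.657143

1.6571


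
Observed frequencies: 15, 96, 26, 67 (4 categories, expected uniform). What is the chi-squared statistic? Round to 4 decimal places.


chi2 = sum((O-E)^2/E), E = total/4
total = 204, E = 204/4 = 51
(15 - 51)^2 / 51 = 1296 / 51 = 432/17 ≈ 25.411765
(96 - 51)^2 / 51 = 2025 / 51 = 675/17 ≈ 39.705882
(26 - 51)^2 / 51 = 625 / 51 = 625/51 ≈ 12.254902
(67 - 51)^2 / 51 = 256 / 51 = 256/51 ≈ 5.019608
chi2 = 4202/51 ≈ 82.392157

82.3922


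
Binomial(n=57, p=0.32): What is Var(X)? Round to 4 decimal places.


Var = n*p*(1-p) = 57 * 0.32 * 0.68 = 12.4032

12.4032


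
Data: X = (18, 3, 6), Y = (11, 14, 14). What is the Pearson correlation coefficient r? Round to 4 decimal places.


r = sum((xi-xbar)(yi-ybar)) / sqrt(sum((xi-xbar)^2) * sum((yi-ybar)^2))
n = 3, xbar = 27/3 = 9, ybar = 39/3 = 13
Sxy = sum((xi-xbar)(yi-ybar)) = -27
Sxx = sum((xi-xbar)^2) = 126
Syy = sum((yi-ybar)^2) = 6
sqrt(Sxx*Syy) ≈ 27.495454
r = Sxy / sqrt(Sxx*Syy) = -27 / 27.495454 ≈ -0.981981

-0.9820


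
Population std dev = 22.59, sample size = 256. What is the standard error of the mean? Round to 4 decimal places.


SE = sigma / sqrt(n)
sqrt(256) = 16
SE = 22.59 / 16 = 1.411875

1.4119


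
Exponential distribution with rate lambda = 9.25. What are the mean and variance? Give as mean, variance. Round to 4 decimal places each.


mean = 1/lam, var = 1/lam^2
mean = 1 / 9.25 = 4/37 ≈ 0.108108
lam^2 = 9.25^2 = 85.5625
var = 1 / 85.5625 = 16/1369 ≈ 0.011687

0.1081, 0.0117


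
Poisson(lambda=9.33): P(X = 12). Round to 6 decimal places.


P = e^(-lam) * lam^k / k!
e^(-9.33) ≈ 0.00008872224
lam^k = 9.33^12 ≈ 435090624408.701480
k! = 12! = 479001600
P = 0.00008872224 * 435090624408.701480 / 479001600 ≈ 0.080589

0.080589


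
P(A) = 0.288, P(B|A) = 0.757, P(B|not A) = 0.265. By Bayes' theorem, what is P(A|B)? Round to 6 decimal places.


P(A|B) = P(B|A)*P(A) / P(B), P(B) = P(B|A)*P(A) + P(B|not A)*P(not A)
P(B|A)*P(A) = 0.757 * 0.288 = 0.218016
P(B|not A)*P(not A) = 0.265 * 0.712 = 0.18868
P(B) = 0.218016 + 0.18868 = 0.406696
P(A|B) = 0.218016 / 0.406696 ≈ 0.53606625

0.536066


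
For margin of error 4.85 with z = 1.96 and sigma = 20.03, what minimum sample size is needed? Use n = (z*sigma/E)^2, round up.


z*sigma/E = 1.96 * 20.03 / 4.85 ≈ 8.094598
(z*sigma/E)^2 ≈ 65.522516
round up: n = 66

66


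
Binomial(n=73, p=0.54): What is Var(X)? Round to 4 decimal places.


Var = n*p*(1-p) = 73 * 0.54 * 0.46 = 18.1332

18.1332


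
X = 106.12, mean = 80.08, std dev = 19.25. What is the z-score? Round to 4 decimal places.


z = (X - mu) / sigma
X - mu = 106.12 - 80.08 = 26.04
z = 26.04 / 19.25 = 372/275 ≈ 1.352727

1.3527


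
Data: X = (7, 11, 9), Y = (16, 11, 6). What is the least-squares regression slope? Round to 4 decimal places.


b = sum((xi-xbar)(yi-ybar)) / sum((xi-xbar)^2)
n = 3, xbar = 27/3 = 9, ybar = 33/3 = 11
Sxy = sum((xi-xbar)(yi-ybar)) = -10
Sxx = sum((xi-xbar)^2) = 8
b = Sxy / Sxx = -1.25

-1.2500


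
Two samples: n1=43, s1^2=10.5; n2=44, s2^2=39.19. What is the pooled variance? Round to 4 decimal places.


sp^2 = ((n1-1)*s1^2 + (n2-1)*s2^2)/(n1+n2-2)
(n1-1)*s1^2 = 42 * 10.5 = 441
(n2-1)*s2^2 = 43 * 39.19 = 1685.17
numerator = 441 + 1685.17 = 2126.17
n1+n2-2 = 85
sp^2 = 2126.17 / 85 = 212617/8500 ≈ 25.013765

25.0138


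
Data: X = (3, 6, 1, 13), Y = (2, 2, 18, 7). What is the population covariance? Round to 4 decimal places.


Cov = (1/n)*sum((xi-xbar)(yi-ybar))
n = 4, xbar = 23/4 = 5.75, ybar = 29/4 = 7.25
sum((xi-xbar)(yi-ybar)) = -39.75
Cov = -39.75 / 4 = -9.9375

-9.9375


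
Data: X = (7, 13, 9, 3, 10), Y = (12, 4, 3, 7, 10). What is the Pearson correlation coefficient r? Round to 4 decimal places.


r = sum((xi-xbar)(yi-ybar)) / sqrt(sum((xi-xbar)^2) * sum((yi-ybar)^2))
n = 5, xbar = 42/5 = 8.4, ybar = 36/5 = 7.2
Sxy = sum((xi-xbar)(yi-ybar)) = -18.4
Sxx = sum((xi-xbar)^2) = 55.2
Syy = sum((yi-ybar)^2) = 58.8
sqrt(Sxx*Syy) ≈ 56.971572
r = Sxy / sqrt(Sxx*Syy) = -18.4 / 56.971572 ≈ -0.322968

-0.3230


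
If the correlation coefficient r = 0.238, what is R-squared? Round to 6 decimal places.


R^2 = r^2 = (0.238)^2 = 0.056644

0.056644


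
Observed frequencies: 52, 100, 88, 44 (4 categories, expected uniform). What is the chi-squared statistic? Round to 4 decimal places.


chi2 = sum((O-E)^2/E), E = total/4
total = 284, E = 284/4 = 71
(52 - 71)^2 / 71 = 361 / 71 = 361/71 ≈ 5.084507
(100 - 71)^2 / 71 = 841 / 71 = 841/71 ≈ 11.845070
(88 - 71)^2 / 71 = 289 / 71 = 289/71 ≈ 4.070423
(44 - 71)^2 / 71 = 729 / 71 = 729/71 ≈ 10.267606
chi2 = 2220/71 ≈ 31.267606

31.2676


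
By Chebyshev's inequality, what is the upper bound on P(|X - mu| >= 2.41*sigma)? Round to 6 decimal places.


P <= 1/k^2
k^2 = 2.41^2 = 5.8081
1/k^2 = 1 / 5.8081 ≈ 0.17217334

0.172173


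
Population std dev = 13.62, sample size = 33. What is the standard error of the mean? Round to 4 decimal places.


SE = sigma / sqrt(n)
sqrt(33) ≈ 5.744563
SE = 13.62 / 5.744563 ≈ 2.370938

2.3709


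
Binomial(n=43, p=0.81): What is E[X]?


E[X] = n*p = 43 * 0.81 = 34.83

34.83


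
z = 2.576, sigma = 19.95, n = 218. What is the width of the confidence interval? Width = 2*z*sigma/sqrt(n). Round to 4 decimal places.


width = 2*z*sigma/sqrt(n)
2*z*sigma = 2 * 2.576 * 19.95 = 102.7824
sqrt(218) ≈ 14.764823
width = 102.7824 / 14.764823 ≈ 6.961303

6.9613


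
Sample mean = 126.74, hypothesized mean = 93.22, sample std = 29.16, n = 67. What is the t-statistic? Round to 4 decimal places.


t = (xbar - mu0) / (s/sqrt(n))
xbar - mu0 = 126.74 - 93.22 = 33.52
sqrt(67) ≈ 8.18535277
s/sqrt(n) = 29.16 / 8.18535277 ≈ 3.56246100
t = 33.52 / 3.56246100 ≈ 9.409226

9.4092


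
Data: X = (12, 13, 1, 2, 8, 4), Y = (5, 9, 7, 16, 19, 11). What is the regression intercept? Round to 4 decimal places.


a = ybar - b*xbar, where b = sum((xi-xbar)(yi-ybar)) / sum((xi-xbar)^2)
n = 6, xbar = 40/6 = 20/3 ≈ 6.666667, ybar = 67/6 ≈ 11.166667
Sxy = sum((xi-xbar)(yi-ybar)) = -104/3 ≈ -34.666667
Sxx = sum((xi-xbar)^2) = 394/3 ≈ 131.333333
b = Sxy / Sxx = -52/197 ≈ -0.263959
a = 11.166667 - (-0.263959) * 6.666667 = 5093/394 ≈ 12.926396

12.9264


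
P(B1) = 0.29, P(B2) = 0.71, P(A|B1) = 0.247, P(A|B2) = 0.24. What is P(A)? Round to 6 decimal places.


P(A) = P(A|B1)*P(B1) + P(A|B2)*P(B2)
P(A|B1)*P(B1) = 0.247 * 0.29 = 0.07163
P(A|B2)*P(B2) = 0.24 * 0.71 = 0.1704
P(A) = 0.07163 + 0.1704 = 0.24203

0.242030


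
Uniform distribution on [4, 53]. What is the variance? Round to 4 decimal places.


Var = (b-a)^2 / 12
(b-a)^2 = (53 - 4)^2 = 2401
Var = 2401/12 ≈ 200.083333

200.0833


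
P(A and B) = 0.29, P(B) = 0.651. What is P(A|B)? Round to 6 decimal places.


P(A|B) = P(A and B) / P(B) = 0.29 / 0.651 = 290/651 ≈ 0.44546851

0.445469


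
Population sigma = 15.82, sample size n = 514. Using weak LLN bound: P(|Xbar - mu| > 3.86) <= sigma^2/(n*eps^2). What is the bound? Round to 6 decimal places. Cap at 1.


bound = min(1, sigma^2/(n*eps^2))
sigma^2 = 15.82^2 = 250.2724
n*eps^2 = 514 * 3.86^2 = 514 * 14.8996 = 7658.3944
sigma^2/(n*eps^2) = 250.2724 / 7658.3944 ≈ 0.03267949

0.032679


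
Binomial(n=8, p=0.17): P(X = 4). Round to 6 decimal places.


P = C(n,k) * p^k * (1-p)^(n-k)
C(8,4) = 70
p^k = 0.17^4 = 0.00083521
(1-p)^(n-k) = 0.83^4 ≈ 0.4745832
P = 70 * 0.00083521 * 0.4745832 ≈ 0.027746

0.027746


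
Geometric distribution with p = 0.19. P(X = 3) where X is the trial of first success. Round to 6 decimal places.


P = (1-p)^(k-1) * p
(1-p)^(k-1) = 0.81^2 = 0.6561
P = 0.6561 * 0.19 = 0.124659

0.124659


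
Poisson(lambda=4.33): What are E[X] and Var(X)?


E[X] = Var(X) = lambda = 4.33

4.33, 4.33


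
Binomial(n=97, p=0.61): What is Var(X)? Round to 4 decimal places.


Var = n*p*(1-p) = 97 * 0.61 * 0.39 = 23.0763

23.0763


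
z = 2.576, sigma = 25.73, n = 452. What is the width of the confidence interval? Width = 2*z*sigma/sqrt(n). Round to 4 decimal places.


width = 2*z*sigma/sqrt(n)
2*z*sigma = 2 * 2.576 * 25.73 = 132.56096
sqrt(452) ≈ 21.260292
width = 132.56096 / 21.260292 ≈ 6.235143

6.2351


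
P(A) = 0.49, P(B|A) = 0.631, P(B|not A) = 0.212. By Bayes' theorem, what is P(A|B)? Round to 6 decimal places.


P(A|B) = P(B|A)*P(A) / P(B), P(B) = P(B|A)*P(A) + P(B|not A)*P(not A)
P(B|A)*P(A) = 0.631 * 0.49 = 0.30919
P(B|not A)*P(not A) = 0.212 * 0.51 = 0.10812
P(B) = 0.30919 + 0.10812 = 0.41731
P(A|B) = 0.30919 / 0.41731 ≈ 0.74091203

0.740912


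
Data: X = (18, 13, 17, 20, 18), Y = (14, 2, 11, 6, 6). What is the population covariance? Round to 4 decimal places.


Cov = (1/n)*sum((xi-xbar)(yi-ybar))
n = 5, xbar = 86/5 = 17.2, ybar = 39/5 = 7.8
sum((xi-xbar)(yi-ybar)) = 22.2
Cov = 22.2 / 5 = 4.44

4.4400


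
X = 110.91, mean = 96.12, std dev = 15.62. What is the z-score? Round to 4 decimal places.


z = (X - mu) / sigma
X - mu = 110.91 - 96.12 = 14.79
z = 14.79 / 15.62 = 1479/1562 ≈ 0.946863

0.9469


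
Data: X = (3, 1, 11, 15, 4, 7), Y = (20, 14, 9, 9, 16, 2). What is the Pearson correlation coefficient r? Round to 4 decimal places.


r = sum((xi-xbar)(yi-ybar)) / sqrt(sum((xi-xbar)^2) * sum((yi-ybar)^2))
n = 6, xbar = 41/6 ≈ 6.833333, ybar = 70/6 = 35/3 ≈ 11.666667
Sxy = sum((xi-xbar)(yi-ybar)) = -277/3 ≈ -92.333333
Sxx = sum((xi-xbar)^2) = 845/6 ≈ 140.833333
Syy = sum((yi-ybar)^2) = 604/3 ≈ 201.333333
sqrt(Sxx*Syy) ≈ 168.387780
r = Sxy / sqrt(Sxx*Syy) = -92.333333 / 168.387780 ≈ -0.548337

-0.5483


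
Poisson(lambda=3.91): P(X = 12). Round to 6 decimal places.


P = e^(-lam) * lam^k / k!
e^(-3.91) ≈ 0.02004050
lam^k = 3.91^12 ≈ 12767947.514634
k! = 12! = 479001600
P = 0.02004050 * 12767947.514634 / 479001600 ≈ 0.000534

0.000534


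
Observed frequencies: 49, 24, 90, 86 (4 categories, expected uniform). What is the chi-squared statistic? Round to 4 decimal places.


chi2 = sum((O-E)^2/E), E = total/4
total = 249, E = 249/4 = 62.25
(49 - 62.25)^2 / 62.25 = 175.5625 / 62.25 = 2809/996 ≈ 2.820281
(24 - 62.25)^2 / 62.25 = 1463.0625 / 62.25 = 7803/332 ≈ 23.503012
(90 - 62.25)^2 / 62.25 = 770.0625 / 62.25 = 4107/332 ≈ 12.370482
(86 - 62.25)^2 / 62.25 = 564.0625 / 62.25 = 9025/996 ≈ 9.061245
chi2 = 11891/249 ≈ 47.755020

47.7550


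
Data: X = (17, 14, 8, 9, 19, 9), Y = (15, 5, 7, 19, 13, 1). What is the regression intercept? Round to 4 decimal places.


a = ybar - b*xbar, where b = sum((xi-xbar)(yi-ybar)) / sum((xi-xbar)^2)
n = 6, xbar = 76/6 = 38/3 ≈ 12.666667, ybar = 60/6 = 10
Sxy = sum((xi-xbar)(yi-ybar)) = 48
Sxx = sum((xi-xbar)^2) = 328/3 ≈ 109.333333
b = Sxy / Sxx = 18/41 ≈ 0.439024
a = 10 - 0.439024 * 12.666667 = 182/41 ≈ 4.439024

4.4390


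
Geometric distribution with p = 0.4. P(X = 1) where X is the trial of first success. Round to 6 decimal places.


P = (1-p)^(k-1) * p
(1-p)^(k-1) = 0.6^0 = 1
P = 1 * 0.4 = 0.4

0.400000


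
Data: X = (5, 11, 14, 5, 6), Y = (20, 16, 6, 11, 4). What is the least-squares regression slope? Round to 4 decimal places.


b = sum((xi-xbar)(yi-ybar)) / sum((xi-xbar)^2)
n = 5, xbar = 41/5 = 8.2, ybar = 57/5 = 11.4
Sxy = sum((xi-xbar)(yi-ybar)) = -28.4
Sxx = sum((xi-xbar)^2) = 66.8
b = Sxy / Sxx = -71/167 ≈ -0.425150

-0.4251


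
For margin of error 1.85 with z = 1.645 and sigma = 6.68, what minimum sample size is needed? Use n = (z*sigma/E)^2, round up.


z*sigma/E = 1.645 * 6.68 / 1.85 = 54943/9250 ≈ 5.939784
(z*sigma/E)^2 ≈ 35.281031
round up: n = 36

36


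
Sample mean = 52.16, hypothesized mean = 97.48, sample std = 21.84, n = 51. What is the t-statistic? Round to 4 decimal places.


t = (xbar - mu0) / (s/sqrt(n))
xbar - mu0 = 52.16 - 97.48 = -45.32
sqrt(51) ≈ 7.14142843
s/sqrt(n) = 21.84 / 7.14142843 ≈ 3.05821170
t = -45.32 / 3.05821170 ≈ -14.819118

-14.8191


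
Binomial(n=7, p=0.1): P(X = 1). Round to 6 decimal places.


P = C(n,k) * p^k * (1-p)^(n-k)
C(7,1) = 7
p^k = 0.1^1 = 0.1
(1-p)^(n-k) = 0.9^6 = 0.531441
P = 7 * 0.1 * 0.531441 ≈ 0.372009

0.372009


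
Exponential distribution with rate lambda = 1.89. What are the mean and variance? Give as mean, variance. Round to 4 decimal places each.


mean = 1/lam, var = 1/lam^2
mean = 1 / 1.89 = 100/189 ≈ 0.529101
lam^2 = 1.89^2 = 3.5721
var = 1 / 3.5721 ≈ 0.279947

0.5291, 0.2799


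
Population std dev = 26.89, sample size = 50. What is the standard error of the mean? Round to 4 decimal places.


SE = sigma / sqrt(n)
sqrt(50) ≈ 7.071068
SE = 26.89 / 7.071068 ≈ 3.802820

3.8028


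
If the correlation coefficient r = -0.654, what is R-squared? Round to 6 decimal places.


R^2 = r^2 = (-0.654)^2 = 0.427716

0.427716


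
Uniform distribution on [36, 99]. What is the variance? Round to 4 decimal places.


Var = (b-a)^2 / 12
(b-a)^2 = (99 - 36)^2 = 3969
Var = 3969/12 = 330.75

330.7500


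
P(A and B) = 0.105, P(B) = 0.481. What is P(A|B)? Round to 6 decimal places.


P(A|B) = P(A and B) / P(B) = 0.105 / 0.481 = 105/481 ≈ 0.21829522

0.218295


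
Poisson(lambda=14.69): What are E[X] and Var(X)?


E[X] = Var(X) = lambda = 14.69

14.69, 14.69


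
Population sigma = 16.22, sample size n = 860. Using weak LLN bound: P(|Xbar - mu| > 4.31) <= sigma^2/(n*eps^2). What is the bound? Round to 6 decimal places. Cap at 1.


bound = min(1, sigma^2/(n*eps^2))
sigma^2 = 16.22^2 = 263.0884
n*eps^2 = 860 * 4.31^2 = 860 * 18.5761 = 15975.446
sigma^2/(n*eps^2) = 263.0884 / 15975.446 ≈ 0.01646830

0.016468


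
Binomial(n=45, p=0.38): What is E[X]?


E[X] = n*p = 45 * 0.38 = 17.1

17.1


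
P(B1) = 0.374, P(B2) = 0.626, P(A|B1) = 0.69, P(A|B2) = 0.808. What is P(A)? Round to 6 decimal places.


P(A) = P(A|B1)*P(B1) + P(A|B2)*P(B2)
P(A|B1)*P(B1) = 0.69 * 0.374 = 0.25806
P(A|B2)*P(B2) = 0.808 * 0.626 = 0.505808
P(A) = 0.25806 + 0.505808 = 0.763868

0.763868


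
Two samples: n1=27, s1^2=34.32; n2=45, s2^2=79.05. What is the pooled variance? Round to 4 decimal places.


sp^2 = ((n1-1)*s1^2 + (n2-1)*s2^2)/(n1+n2-2)
(n1-1)*s1^2 = 26 * 34.32 = 892.32
(n2-1)*s2^2 = 44 * 79.05 = 3478.2
numerator = 892.32 + 3478.2 = 4370.52
n1+n2-2 = 70
sp^2 = 4370.52 / 70 = 62.436

62.4360


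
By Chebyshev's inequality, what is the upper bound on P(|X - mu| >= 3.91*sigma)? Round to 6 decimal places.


P <= 1/k^2
k^2 = 3.91^2 = 15.2881
1/k^2 = 1 / 15.2881 ≈ 0.06541035

0.065410


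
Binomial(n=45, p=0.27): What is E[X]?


E[X] = n*p = 45 * 0.27 = 12.15

12.15


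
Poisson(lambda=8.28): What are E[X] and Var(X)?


E[X] = Var(X) = lambda = 8.28

8.28, 8.28


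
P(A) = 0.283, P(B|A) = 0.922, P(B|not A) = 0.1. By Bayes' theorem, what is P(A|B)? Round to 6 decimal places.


P(A|B) = P(B|A)*P(A) / P(B), P(B) = P(B|A)*P(A) + P(B|not A)*P(not A)
P(B|A)*P(A) = 0.922 * 0.283 = 0.260926
P(B|not A)*P(not A) = 0.1 * 0.717 = 0.0717
P(B) = 0.260926 + 0.0717 = 0.332626
P(A|B) = 0.260926 / 0.332626 ≈ 0.78444259

0.784443


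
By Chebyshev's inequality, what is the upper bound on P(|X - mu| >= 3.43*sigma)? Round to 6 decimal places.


P <= 1/k^2
k^2 = 3.43^2 = 11.7649
1/k^2 = 1 / 11.7649 ≈ 0.08499860

0.084999


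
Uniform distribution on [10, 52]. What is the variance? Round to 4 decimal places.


Var = (b-a)^2 / 12
(b-a)^2 = (52 - 10)^2 = 1764
Var = 1764/12 = 147

147.0000


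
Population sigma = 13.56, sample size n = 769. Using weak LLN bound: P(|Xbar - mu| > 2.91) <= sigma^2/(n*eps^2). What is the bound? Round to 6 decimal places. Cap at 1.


bound = min(1, sigma^2/(n*eps^2))
sigma^2 = 13.56^2 = 183.8736
n*eps^2 = 769 * 2.91^2 = 769 * 8.4681 = 6511.9689
sigma^2/(n*eps^2) = 183.8736 / 6511.9689 ≈ 0.02823625

0.028236


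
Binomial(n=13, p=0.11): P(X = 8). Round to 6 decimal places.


P = C(n,k) * p^k * (1-p)^(n-k)
C(13,8) = 1287
p^k = 0.11^8 ≈ 0.00000002143589
(1-p)^(n-k) = 0.89^5 ≈ 0.5584059
P = 1287 * 0.00000002143589 * 0.5584059 ≈ 0.000015

0.000015


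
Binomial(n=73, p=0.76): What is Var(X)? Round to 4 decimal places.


Var = n*p*(1-p) = 73 * 0.76 * 0.24 = 13.3152

13.3152


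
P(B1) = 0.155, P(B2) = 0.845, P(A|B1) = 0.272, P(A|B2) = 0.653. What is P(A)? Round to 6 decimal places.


P(A) = P(A|B1)*P(B1) + P(A|B2)*P(B2)
P(A|B1)*P(B1) = 0.272 * 0.155 = 0.04216
P(A|B2)*P(B2) = 0.653 * 0.845 = 0.551785
P(A) = 0.04216 + 0.551785 = 0.593945

0.593945


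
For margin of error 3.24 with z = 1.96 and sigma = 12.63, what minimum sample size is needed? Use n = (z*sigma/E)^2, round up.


z*sigma/E = 1.96 * 12.63 / 3.24 = 20629/2700 ≈ 7.640370
(z*sigma/E)^2 ≈ 58.375259
round up: n = 59

59


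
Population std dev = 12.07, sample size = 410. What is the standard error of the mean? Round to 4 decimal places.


SE = sigma / sqrt(n)
sqrt(410) ≈ 20.248457
SE = 12.07 / 20.248457 ≈ 0.596095

0.5961


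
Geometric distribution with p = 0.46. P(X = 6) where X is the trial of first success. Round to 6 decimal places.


P = (1-p)^(k-1) * p
(1-p)^(k-1) = 0.54^5 ≈ 0.04591650
P = 0.04591650 * 0.46 ≈ 0.02112159

0.021122


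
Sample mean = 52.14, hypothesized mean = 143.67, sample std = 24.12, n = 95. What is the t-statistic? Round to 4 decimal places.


t = (xbar - mu0) / (s/sqrt(n))
xbar - mu0 = 52.14 - 143.67 = -91.53
sqrt(95) ≈ 9.74679434
s/sqrt(n) = 24.12 / 9.74679434 ≈ 2.47465979
t = -91.53 / 2.47465979 ≈ -36.986902

-36.9869


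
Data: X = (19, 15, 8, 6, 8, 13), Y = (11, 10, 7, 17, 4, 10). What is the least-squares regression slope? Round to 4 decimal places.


b = sum((xi-xbar)(yi-ybar)) / sum((xi-xbar)^2)
n = 6, xbar = 69/6 = 11.5, ybar = 59/6 ≈ 9.833333
Sxy = sum((xi-xbar)(yi-ybar)) = 0.5
Sxx = sum((xi-xbar)^2) = 125.5
b = Sxy / Sxx = 1/251 ≈ 0.003984

0.0040


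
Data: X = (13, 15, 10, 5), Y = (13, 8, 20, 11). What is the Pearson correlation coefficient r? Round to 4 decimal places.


r = sum((xi-xbar)(yi-ybar)) / sqrt(sum((xi-xbar)^2) * sum((yi-ybar)^2))
n = 4, xbar = 43/4 = 10.75, ybar = 52/4 = 13
Sxy = sum((xi-xbar)(yi-ybar)) = -15
Sxx = sum((xi-xbar)^2) = 56.75
Syy = sum((yi-ybar)^2) = 78
sqrt(Sxx*Syy) ≈ 66.531947
r = Sxy / sqrt(Sxx*Syy) = -15 / 66.531947 ≈ -0.225456

-0.2255


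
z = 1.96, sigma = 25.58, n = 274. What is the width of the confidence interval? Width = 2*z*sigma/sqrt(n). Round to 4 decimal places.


width = 2*z*sigma/sqrt(n)
2*z*sigma = 2 * 1.96 * 25.58 = 100.2736
sqrt(274) ≈ 16.552945
width = 100.2736 / 16.552945 ≈ 6.057750

6.0577


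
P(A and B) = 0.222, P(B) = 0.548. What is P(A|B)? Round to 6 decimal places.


P(A|B) = P(A and B) / P(B) = 0.222 / 0.548 = 111/274 ≈ 0.40510949

0.405109


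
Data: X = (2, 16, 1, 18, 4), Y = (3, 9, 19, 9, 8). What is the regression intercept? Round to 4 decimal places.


a = ybar - b*xbar, where b = sum((xi-xbar)(yi-ybar)) / sum((xi-xbar)^2)
n = 5, xbar = 41/5 = 8.2, ybar = 48/5 = 9.6
Sxy = sum((xi-xbar)(yi-ybar)) = -30.6
Sxx = sum((xi-xbar)^2) = 264.8
b = Sxy / Sxx = -153/1324 ≈ -0.115559
a = 9.6 - (-0.115559) * 8.2 = 13965/1324 ≈ 10.547583

10.5476


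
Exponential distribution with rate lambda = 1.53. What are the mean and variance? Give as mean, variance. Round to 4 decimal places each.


mean = 1/lam, var = 1/lam^2
mean = 1 / 1.53 = 100/153 ≈ 0.653595
lam^2 = 1.53^2 = 2.3409
var = 1 / 2.3409 ≈ 0.427186

0.6536, 0.4272


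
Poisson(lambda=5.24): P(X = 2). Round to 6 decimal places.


P = e^(-lam) * lam^k / k!
e^(-5.24) ≈ 0.005300257
lam^k = 5.24^2 = 27.4576
k! = 2! = 2
P = 0.005300257 * 27.4576 / 2 ≈ 0.072766

0.072766


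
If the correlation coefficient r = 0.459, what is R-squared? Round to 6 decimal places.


R^2 = r^2 = (0.459)^2 = 0.210681

0.210681


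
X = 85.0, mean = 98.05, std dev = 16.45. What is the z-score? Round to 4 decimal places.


z = (X - mu) / sigma
X - mu = 85.0 - 98.05 = -13.05
z = -13.05 / 16.45 = -261/329 ≈ -0.793313

-0.7933


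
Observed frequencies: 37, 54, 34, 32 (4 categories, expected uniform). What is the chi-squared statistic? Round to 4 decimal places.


chi2 = sum((O-E)^2/E), E = total/4
total = 157, E = 157/4 = 39.25
(37 - 39.25)^2 / 39.25 = 5.0625 / 39.25 = 81/628 ≈ 0.128981
(54 - 39.25)^2 / 39.25 = 217.5625 / 39.25 = 3481/628 ≈ 5.542994
(34 - 39.25)^2 / 39.25 = 27.5625 / 39.25 = 441/628 ≈ 0.702229
(32 - 39.25)^2 / 39.25 = 52.5625 / 39.25 = 841/628 ≈ 1.339172
chi2 = 1211/157 ≈ 7.713376

7.7134


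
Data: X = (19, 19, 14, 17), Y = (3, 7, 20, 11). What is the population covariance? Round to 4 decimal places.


Cov = (1/n)*sum((xi-xbar)(yi-ybar))
n = 4, xbar = 69/4 = 17.25, ybar = 41/4 = 10.25
sum((xi-xbar)(yi-ybar)) = -50.25
Cov = -50.25 / 4 = -12.5625

-12.5625


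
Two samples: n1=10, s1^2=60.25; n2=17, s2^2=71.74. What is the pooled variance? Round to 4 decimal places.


sp^2 = ((n1-1)*s1^2 + (n2-1)*s2^2)/(n1+n2-2)
(n1-1)*s1^2 = 9 * 60.25 = 542.25
(n2-1)*s2^2 = 16 * 71.74 = 1147.84
numerator = 542.25 + 1147.84 = 1690.09
n1+n2-2 = 25
sp^2 = 1690.09 / 25 = 67.6036

67.6036


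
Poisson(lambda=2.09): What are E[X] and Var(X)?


E[X] = Var(X) = lambda = 2.09

2.09, 2.09


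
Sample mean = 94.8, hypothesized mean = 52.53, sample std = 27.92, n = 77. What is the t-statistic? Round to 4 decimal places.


t = (xbar - mu0) / (s/sqrt(n))
xbar - mu0 = 94.8 - 52.53 = 42.27
sqrt(77) ≈ 8.77496439
s/sqrt(n) = 27.92 / 8.77496439 ≈ 3.18177929
t = 42.27 / 3.18177929 ≈ 13.285020

13.2850


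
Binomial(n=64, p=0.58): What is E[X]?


E[X] = n*p = 64 * 0.58 = 37.12

37.12


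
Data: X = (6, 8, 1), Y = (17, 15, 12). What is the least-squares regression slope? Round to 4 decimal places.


b = sum((xi-xbar)(yi-ybar)) / sum((xi-xbar)^2)
n = 3, xbar = 15/3 = 5, ybar = 44/3 ≈ 14.666667
Sxy = sum((xi-xbar)(yi-ybar)) = 14
Sxx = sum((xi-xbar)^2) = 26
b = Sxy / Sxx = 7/13 ≈ 0.538462

0.5385


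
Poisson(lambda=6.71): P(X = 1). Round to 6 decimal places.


P = e^(-lam) * lam^k / k!
e^(-6.71) ≈ 0.001218664
lam^k = 6.71^1 = 6.71
k! = 1! = 1
P = 0.001218664 * 6.71 / 1 ≈ 0.008177

0.008177


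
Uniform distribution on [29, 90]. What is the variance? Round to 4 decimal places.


Var = (b-a)^2 / 12
(b-a)^2 = (90 - 29)^2 = 3721
Var = 3721/12 ≈ 310.083333

310.0833


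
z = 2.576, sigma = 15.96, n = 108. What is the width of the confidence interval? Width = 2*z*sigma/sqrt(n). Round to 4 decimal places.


width = 2*z*sigma/sqrt(n)
2*z*sigma = 2 * 2.576 * 15.96 = 82.22592
sqrt(108) ≈ 10.392305
width = 82.22592 / 10.392305 ≈ 7.912193

7.9122


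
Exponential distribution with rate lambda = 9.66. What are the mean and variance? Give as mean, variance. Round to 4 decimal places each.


mean = 1/lam, var = 1/lam^2
mean = 1 / 9.66 = 50/483 ≈ 0.103520
lam^2 = 9.66^2 = 93.3156
var = 1 / 93.3156 ≈ 0.010716

0.1035, 0.0107


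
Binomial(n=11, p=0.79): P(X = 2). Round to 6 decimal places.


P = C(n,k) * p^k * (1-p)^(n-k)
C(11,2) = 55
p^k = 0.79^2 = 0.6241
(1-p)^(n-k) = 0.21^9 ≈ 0.0000007942800
P = 55 * 0.6241 * 0.0000007942800 ≈ 0.000027

0.000027


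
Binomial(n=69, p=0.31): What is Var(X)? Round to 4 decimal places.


Var = n*p*(1-p) = 69 * 0.31 * 0.69 = 14.7591

14.7591


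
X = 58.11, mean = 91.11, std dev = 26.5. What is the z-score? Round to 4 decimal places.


z = (X - mu) / sigma
X - mu = 58.11 - 91.11 = -33
z = -33 / 26.5 = -66/53 ≈ -1.245283

-1.2453


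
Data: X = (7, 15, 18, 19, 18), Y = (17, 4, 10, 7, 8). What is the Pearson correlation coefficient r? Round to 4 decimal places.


r = sum((xi-xbar)(yi-ybar)) / sqrt(sum((xi-xbar)^2) * sum((yi-ybar)^2))
n = 5, xbar = 77/5 = 15.4, ybar = 46/5 = 9.2
Sxy = sum((xi-xbar)(yi-ybar)) = -72.4
Sxx = sum((xi-xbar)^2) = 97.2
Syy = sum((yi-ybar)^2) = 94.8
sqrt(Sxx*Syy) ≈ 95.992500
r = Sxy / sqrt(Sxx*Syy) = -72.4 / 95.992500 ≈ -0.754226

-0.7542


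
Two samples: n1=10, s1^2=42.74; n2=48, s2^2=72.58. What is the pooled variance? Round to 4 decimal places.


sp^2 = ((n1-1)*s1^2 + (n2-1)*s2^2)/(n1+n2-2)
(n1-1)*s1^2 = 9 * 42.74 = 384.66
(n2-1)*s2^2 = 47 * 72.58 = 3411.26
numerator = 384.66 + 3411.26 = 3795.92
n1+n2-2 = 56
sp^2 = 3795.92 / 56 = 47449/700 ≈ 67.784286

67.7843


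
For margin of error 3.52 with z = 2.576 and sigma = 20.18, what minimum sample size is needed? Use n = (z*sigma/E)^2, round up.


z*sigma/E = 2.576 * 20.18 / 3.52 ≈ 14.768091
(z*sigma/E)^2 ≈ 218.096509
round up: n = 219

219


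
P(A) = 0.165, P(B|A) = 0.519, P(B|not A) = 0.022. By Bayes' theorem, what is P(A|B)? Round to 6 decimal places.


P(A|B) = P(B|A)*P(A) / P(B), P(B) = P(B|A)*P(A) + P(B|not A)*P(not A)
P(B|A)*P(A) = 0.519 * 0.165 = 0.085635
P(B|not A)*P(not A) = 0.022 * 0.835 = 0.01837
P(B) = 0.085635 + 0.01837 = 0.104005
P(A|B) = 0.085635 / 0.104005 = 1557/1891 ≈ 0.82337388

0.823374


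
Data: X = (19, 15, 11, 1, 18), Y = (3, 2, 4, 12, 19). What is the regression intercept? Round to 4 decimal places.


a = ybar - b*xbar, where b = sum((xi-xbar)(yi-ybar)) / sum((xi-xbar)^2)
n = 5, xbar = 64/5 = 12.8, ybar = 40/5 = 8
Sxy = sum((xi-xbar)(yi-ybar)) = -27
Sxx = sum((xi-xbar)^2) = 212.8
b = Sxy / Sxx = -135/1064 ≈ -0.126880
a = 8 - (-0.126880) * 12.8 = 1280/133 ≈ 9.624060

9.6241


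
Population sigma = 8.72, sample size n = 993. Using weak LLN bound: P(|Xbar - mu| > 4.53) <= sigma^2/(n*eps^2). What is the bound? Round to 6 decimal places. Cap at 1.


bound = min(1, sigma^2/(n*eps^2))
sigma^2 = 8.72^2 = 76.0384
n*eps^2 = 993 * 4.53^2 = 993 * 20.5209 = 20377.2537
sigma^2/(n*eps^2) = 76.0384 / 20377.2537 ≈ 0.00373153

0.003732


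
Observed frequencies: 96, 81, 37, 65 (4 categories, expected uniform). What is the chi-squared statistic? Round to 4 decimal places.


chi2 = sum((O-E)^2/E), E = total/4
total = 279, E = 279/4 = 69.75
(96 - 69.75)^2 / 69.75 = 689.0625 / 69.75 = 1225/124 ≈ 9.879032
(81 - 69.75)^2 / 69.75 = 126.5625 / 69.75 = 225/124 ≈ 1.814516
(37 - 69.75)^2 / 69.75 = 1072.5625 / 69.75 = 17161/1116 ≈ 15.377240
(65 - 69.75)^2 / 69.75 = 22.5625 / 69.75 = 361/1116 ≈ 0.323477
chi2 = 7643/279 ≈ 27.394265

27.3943


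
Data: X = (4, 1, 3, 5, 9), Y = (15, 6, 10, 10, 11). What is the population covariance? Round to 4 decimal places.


Cov = (1/n)*sum((xi-xbar)(yi-ybar))
n = 5, xbar = 22/5 = 4.4, ybar = 52/5 = 10.4
sum((xi-xbar)(yi-ybar)) = 16.2
Cov = 16.2 / 5 = 3.24

3.2400


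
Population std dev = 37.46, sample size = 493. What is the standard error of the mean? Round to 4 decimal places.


SE = sigma / sqrt(n)
sqrt(493) ≈ 22.203603
SE = 37.46 / 22.203603 ≈ 1.687114

1.6871


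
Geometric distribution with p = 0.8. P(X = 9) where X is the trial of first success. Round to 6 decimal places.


P = (1-p)^(k-1) * p
(1-p)^(k-1) = 0.2^8 = 0.00000256
P = 0.00000256 * 0.8 = 0.000002048

0.000002


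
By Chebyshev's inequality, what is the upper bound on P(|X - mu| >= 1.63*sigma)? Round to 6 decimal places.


P <= 1/k^2
k^2 = 1.63^2 = 2.6569
1/k^2 = 1 / 2.6569 ≈ 0.37637849

0.376378


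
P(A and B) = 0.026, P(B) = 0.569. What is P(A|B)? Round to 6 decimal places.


P(A|B) = P(A and B) / P(B) = 0.026 / 0.569 = 26/569 ≈ 0.04569420

0.045694


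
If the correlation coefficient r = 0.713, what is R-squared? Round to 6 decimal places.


R^2 = r^2 = (0.713)^2 = 0.508369

0.508369


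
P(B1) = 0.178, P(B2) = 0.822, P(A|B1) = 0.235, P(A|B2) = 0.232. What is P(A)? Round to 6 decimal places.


P(A) = P(A|B1)*P(B1) + P(A|B2)*P(B2)
P(A|B1)*P(B1) = 0.235 * 0.178 = 0.04183
P(A|B2)*P(B2) = 0.232 * 0.822 = 0.190704
P(A) = 0.04183 + 0.190704 = 0.232534

0.232534


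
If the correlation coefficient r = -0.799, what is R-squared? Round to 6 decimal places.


R^2 = r^2 = (-0.799)^2 = 0.638401

0.638401


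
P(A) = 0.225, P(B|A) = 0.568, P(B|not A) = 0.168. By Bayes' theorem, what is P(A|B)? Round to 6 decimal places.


P(A|B) = P(B|A)*P(A) / P(B), P(B) = P(B|A)*P(A) + P(B|not A)*P(not A)
P(B|A)*P(A) = 0.568 * 0.225 = 0.1278
P(B|not A)*P(not A) = 0.168 * 0.775 = 0.1302
P(B) = 0.1278 + 0.1302 = 0.258
P(A|B) = 0.1278 / 0.258 = 213/430 ≈ 0.49534884

0.495349


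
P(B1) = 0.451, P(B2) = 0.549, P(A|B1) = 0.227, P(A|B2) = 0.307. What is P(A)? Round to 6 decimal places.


P(A) = P(A|B1)*P(B1) + P(A|B2)*P(B2)
P(A|B1)*P(B1) = 0.227 * 0.451 = 0.102377
P(A|B2)*P(B2) = 0.307 * 0.549 = 0.168543
P(A) = 0.102377 + 0.168543 = 0.27092

0.270920


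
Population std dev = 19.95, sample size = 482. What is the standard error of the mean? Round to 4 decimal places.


SE = sigma / sqrt(n)
sqrt(482) ≈ 21.954498
SE = 19.95 / 21.954498 ≈ 0.908698

0.9087


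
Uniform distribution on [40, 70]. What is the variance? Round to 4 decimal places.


Var = (b-a)^2 / 12
(b-a)^2 = (70 - 40)^2 = 900
Var = 900/12 = 75

75.0000


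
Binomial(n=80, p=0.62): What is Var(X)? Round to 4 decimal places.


Var = n*p*(1-p) = 80 * 0.62 * 0.38 = 18.848

18.8480


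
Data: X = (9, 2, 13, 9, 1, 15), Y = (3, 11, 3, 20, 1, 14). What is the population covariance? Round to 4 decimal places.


Cov = (1/n)*sum((xi-xbar)(yi-ybar))
n = 6, xbar = 49/6 ≈ 8.166667, ybar = 52/6 = 26/3 ≈ 8.666667
sum((xi-xbar)(yi-ybar)) = 163/3 ≈ 54.333333
Cov = 54.333333 / 6 = 163/18 ≈ 9.055556

9.0556


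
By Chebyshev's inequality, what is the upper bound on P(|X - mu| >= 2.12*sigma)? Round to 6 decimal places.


P <= 1/k^2
k^2 = 2.12^2 = 4.4944
1/k^2 = 1 / 4.4944 = 625/2809 ≈ 0.22249911

0.222499


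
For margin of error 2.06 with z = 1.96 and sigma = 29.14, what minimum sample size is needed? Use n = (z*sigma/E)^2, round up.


z*sigma/E = 1.96 * 29.14 / 2.06 = 71393/2575 ≈ 27.725437
(z*sigma/E)^2 ≈ 768.699851
round up: n = 769

769


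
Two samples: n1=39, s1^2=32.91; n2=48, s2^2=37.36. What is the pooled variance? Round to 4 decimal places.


sp^2 = ((n1-1)*s1^2 + (n2-1)*s2^2)/(n1+n2-2)
(n1-1)*s1^2 = 38 * 32.91 = 1250.58
(n2-1)*s2^2 = 47 * 37.36 = 1755.92
numerator = 1250.58 + 1755.92 = 3006.5
n1+n2-2 = 85
sp^2 = 3006.5 / 85 = 6013/170 ≈ 35.370588

35.3706


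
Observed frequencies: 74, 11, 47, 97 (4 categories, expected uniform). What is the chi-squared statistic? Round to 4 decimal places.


chi2 = sum((O-E)^2/E), E = total/4
total = 229, E = 229/4 = 57.25
(74 - 57.25)^2 / 57.25 = 280.5625 / 57.25 = 4489/916 ≈ 4.900655
(11 - 57.25)^2 / 57.25 = 2139.0625 / 57.25 = 34225/916 ≈ 37.363537
(47 - 57.25)^2 / 57.25 = 105.0625 / 57.25 = 1681/916 ≈ 1.835153
(97 - 57.25)^2 / 57.25 = 1580.0625 / 57.25 = 25281/916 ≈ 27.599345
chi2 = 16419/229 ≈ 71.698690

71.6987


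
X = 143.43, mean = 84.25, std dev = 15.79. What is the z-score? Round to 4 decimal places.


z = (X - mu) / sigma
X - mu = 143.43 - 84.25 = 59.18
z = 59.18 / 15.79 = 5918/1579 ≈ 3.747942

3.7479


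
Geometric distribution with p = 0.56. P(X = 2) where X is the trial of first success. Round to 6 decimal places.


P = (1-p)^(k-1) * p
(1-p)^(k-1) = 0.44^1 = 0.44
P = 0.44 * 0.56 = 0.2464

0.246400


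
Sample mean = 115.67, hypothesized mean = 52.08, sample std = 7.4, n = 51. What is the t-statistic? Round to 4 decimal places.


t = (xbar - mu0) / (s/sqrt(n))
xbar - mu0 = 115.67 - 52.08 = 63.59
sqrt(51) ≈ 7.14142843
s/sqrt(n) = 7.4 / 7.14142843 ≈ 1.03620726
t = 63.59 / 1.03620726 ≈ 61.368032

61.3680


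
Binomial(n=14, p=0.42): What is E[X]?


E[X] = n*p = 14 * 0.42 = 5.88

5.88


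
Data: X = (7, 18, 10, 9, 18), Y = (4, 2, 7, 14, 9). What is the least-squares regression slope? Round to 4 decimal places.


b = sum((xi-xbar)(yi-ybar)) / sum((xi-xbar)^2)
n = 5, xbar = 62/5 = 12.4, ybar = 36/5 = 7.2
Sxy = sum((xi-xbar)(yi-ybar)) = -24.4
Sxx = sum((xi-xbar)^2) = 109.2
b = Sxy / Sxx = -61/273 ≈ -0.223443

-0.2234


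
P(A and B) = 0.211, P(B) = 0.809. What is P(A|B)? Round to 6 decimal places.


P(A|B) = P(A and B) / P(B) = 0.211 / 0.809 = 211/809 ≈ 0.26081582

0.260816


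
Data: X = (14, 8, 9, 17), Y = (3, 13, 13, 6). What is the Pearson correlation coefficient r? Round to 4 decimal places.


r = sum((xi-xbar)(yi-ybar)) / sqrt(sum((xi-xbar)^2) * sum((yi-ybar)^2))
n = 4, xbar = 48/4 = 12, ybar = 35/4 = 8.75
Sxy = sum((xi-xbar)(yi-ybar)) = -55
Sxx = sum((xi-xbar)^2) = 54
Syy = sum((yi-ybar)^2) = 76.75
sqrt(Sxx*Syy) ≈ 64.377791
r = Sxy / sqrt(Sxx*Syy) = -55 / 64.377791 ≈ -0.854332

-0.8543


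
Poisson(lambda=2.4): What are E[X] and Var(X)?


E[X] = Var(X) = lambda = 2.4

2.4, 2.4


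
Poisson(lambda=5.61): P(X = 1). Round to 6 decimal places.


P = e^(-lam) * lam^k / k!
e^(-5.61) ≈ 0.003661069
lam^k = 5.61^1 = 5.61
k! = 1! = 1
P = 0.003661069 * 5.61 / 1 ≈ 0.020539

0.020539


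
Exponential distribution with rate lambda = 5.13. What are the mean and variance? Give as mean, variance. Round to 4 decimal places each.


mean = 1/lam, var = 1/lam^2
mean = 1 / 5.13 = 100/513 ≈ 0.194932
lam^2 = 5.13^2 = 26.3169
var = 1 / 26.3169 ≈ 0.037998

0.1949, 0.0380


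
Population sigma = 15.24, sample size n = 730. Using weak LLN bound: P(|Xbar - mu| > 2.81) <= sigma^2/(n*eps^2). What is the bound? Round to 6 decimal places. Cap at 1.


bound = min(1, sigma^2/(n*eps^2))
sigma^2 = 15.24^2 = 232.2576
n*eps^2 = 730 * 2.81^2 = 730 * 7.8961 = 5764.153
sigma^2/(n*eps^2) = 232.2576 / 5764.153 ≈ 0.04029345

0.040293


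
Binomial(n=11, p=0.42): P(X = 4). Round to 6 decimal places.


P = C(n,k) * p^k * (1-p)^(n-k)
C(11,4) = 330
p^k = 0.42^4 = 0.03111696
(1-p)^(n-k) = 0.58^7 ≈ 0.02207984
P = 330 * 0.03111696 * 0.02207984 ≈ 0.226729

0.226729


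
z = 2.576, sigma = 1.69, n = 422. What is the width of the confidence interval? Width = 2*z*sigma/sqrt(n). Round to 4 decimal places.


width = 2*z*sigma/sqrt(n)
2*z*sigma = 2 * 2.576 * 1.69 = 8.70688
sqrt(422) ≈ 20.542639
width = 8.70688 / 20.542639 ≈ 0.423844

0.4238


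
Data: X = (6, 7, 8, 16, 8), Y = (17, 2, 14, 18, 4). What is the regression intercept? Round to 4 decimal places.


a = ybar - b*xbar, where b = sum((xi-xbar)(yi-ybar)) / sum((xi-xbar)^2)
n = 5, xbar = 45/5 = 9, ybar = 55/5 = 11
Sxy = sum((xi-xbar)(yi-ybar)) = 53
Sxx = sum((xi-xbar)^2) = 64
b = Sxy / Sxx = 0.828125
a = 11 - 0.828125 * 9 = 3.546875

3.5469


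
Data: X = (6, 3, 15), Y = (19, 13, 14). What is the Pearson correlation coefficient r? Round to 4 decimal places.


r = sum((xi-xbar)(yi-ybar)) / sqrt(sum((xi-xbar)^2) * sum((yi-ybar)^2))
n = 3, xbar = 24/3 = 8, ybar = 46/3 ≈ 15.333333
Sxy = sum((xi-xbar)(yi-ybar)) = -5
Sxx = sum((xi-xbar)^2) = 78
Syy = sum((yi-ybar)^2) = 62/3 ≈ 20.666667
sqrt(Sxx*Syy) ≈ 40.149720
r = Sxy / sqrt(Sxx*Syy) = -5 / 40.149720 ≈ -0.124534

-0.1245


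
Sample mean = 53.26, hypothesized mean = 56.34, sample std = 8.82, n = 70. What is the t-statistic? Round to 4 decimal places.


t = (xbar - mu0) / (s/sqrt(n))
xbar - mu0 = 53.26 - 56.34 = -3.08
sqrt(70) ≈ 8.36660027
s/sqrt(n) = 8.82 / 8.36660027 ≈ 1.05419163
t = -3.08 / 1.05419163 ≈ -2.921670

-2.9217


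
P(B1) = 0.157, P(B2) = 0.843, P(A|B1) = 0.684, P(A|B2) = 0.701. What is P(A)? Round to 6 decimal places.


P(A) = P(A|B1)*P(B1) + P(A|B2)*P(B2)
P(A|B1)*P(B1) = 0.684 * 0.157 = 0.107388
P(A|B2)*P(B2) = 0.701 * 0.843 = 0.590943
P(A) = 0.107388 + 0.590943 = 0.698331

0.698331


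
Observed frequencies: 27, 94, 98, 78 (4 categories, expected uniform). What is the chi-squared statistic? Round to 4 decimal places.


chi2 = sum((O-E)^2/E), E = total/4
total = 297, E = 297/4 = 74.25
(27 - 74.25)^2 / 74.25 = 2232.5625 / 74.25 = 1323/44 ≈ 30.068182
(94 - 74.25)^2 / 74.25 = 390.0625 / 74.25 = 6241/1188 ≈ 5.253367
(98 - 74.25)^2 / 74.25 = 564.0625 / 74.25 = 9025/1188 ≈ 7.596801
(78 - 74.25)^2 / 74.25 = 14.0625 / 74.25 = 25/132 ≈ 0.189394
chi2 = 12803/297 ≈ 43.107744

43.1077


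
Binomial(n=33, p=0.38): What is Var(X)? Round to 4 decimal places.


Var = n*p*(1-p) = 33 * 0.38 * 0.62 = 7.7748

7.7748


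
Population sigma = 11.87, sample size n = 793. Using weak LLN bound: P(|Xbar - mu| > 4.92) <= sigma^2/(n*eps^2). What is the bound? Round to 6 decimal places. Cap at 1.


bound = min(1, sigma^2/(n*eps^2))
sigma^2 = 11.87^2 = 140.8969
n*eps^2 = 793 * 4.92^2 = 793 * 24.2064 = 19195.6752
sigma^2/(n*eps^2) = 140.8969 / 19195.6752 ≈ 0.00734003

0.007340


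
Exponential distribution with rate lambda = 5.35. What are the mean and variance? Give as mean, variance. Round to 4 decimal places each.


mean = 1/lam, var = 1/lam^2
mean = 1 / 5.35 = 20/107 ≈ 0.186916
lam^2 = 5.35^2 = 28.6225
var = 1 / 28.6225 ≈ 0.034938

0.1869, 0.0349
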